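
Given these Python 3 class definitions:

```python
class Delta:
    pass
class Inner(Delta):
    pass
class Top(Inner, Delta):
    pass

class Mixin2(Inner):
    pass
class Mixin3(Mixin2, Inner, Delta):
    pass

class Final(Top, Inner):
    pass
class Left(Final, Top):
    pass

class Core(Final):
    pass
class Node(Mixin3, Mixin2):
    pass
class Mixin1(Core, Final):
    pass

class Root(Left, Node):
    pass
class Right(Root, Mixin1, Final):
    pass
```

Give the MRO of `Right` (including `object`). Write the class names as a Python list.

[Right, Root, Left, Mixin1, Core, Final, Top, Node, Mixin3, Mixin2, Inner, Delta, object]

L[Right] = Right + merge(L[Root], L[Mixin1], L[Final], [Root Mixin1 Final])
  take Root:  [Root Left Final Top Node Mixin3 Mixin2 Inner Delta object] + [Mixin1 Core Final Top Inner Delta object] + [Final Top Inner Delta object] + [Root Mixin1 Final]
  take Left:  [Left Final Top Node Mixin3 Mixin2 Inner Delta object] + [Mixin1 Core Final Top Inner Delta object] + [Final Top Inner Delta object] + [Mixin1 Final]
  take Mixin1:  [Final Top Node Mixin3 Mixin2 Inner Delta object] + [Mixin1 Core Final Top Inner Delta object] + [Final Top Inner Delta object] + [Mixin1 Final]
  take Core:  [Final Top Node Mixin3 Mixin2 Inner Delta object] + [Core Final Top Inner Delta object] + [Final Top Inner Delta object] + [Final]
  take Final:  [Final Top Node Mixin3 Mixin2 Inner Delta object] + [Final Top Inner Delta object] + [Final Top Inner Delta object] + [Final]
  take Top:  [Top Node Mixin3 Mixin2 Inner Delta object] + [Top Inner Delta object] + [Top Inner Delta object]
  take Node:  [Node Mixin3 Mixin2 Inner Delta object] + [Inner Delta object] + [Inner Delta object]
  take Mixin3:  [Mixin3 Mixin2 Inner Delta object] + [Inner Delta object] + [Inner Delta object]
  take Mixin2:  [Mixin2 Inner Delta object] + [Inner Delta object] + [Inner Delta object]
  take Inner:  [Inner Delta object] + [Inner Delta object] + [Inner Delta object]
  take Delta:  [Delta object] + [Delta object] + [Delta object]
  take object:  [object] + [object] + [object]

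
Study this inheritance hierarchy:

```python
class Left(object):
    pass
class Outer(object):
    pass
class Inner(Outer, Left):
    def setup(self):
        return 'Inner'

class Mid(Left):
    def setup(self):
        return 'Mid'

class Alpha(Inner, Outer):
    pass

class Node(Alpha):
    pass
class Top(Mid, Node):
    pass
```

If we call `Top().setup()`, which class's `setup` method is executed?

Mid

L[Top] = Top + merge(L[Mid], L[Node], [Mid Node])
  take Mid:  [Mid Left object] + [Node Alpha Inner Outer Left object] + [Mid Node]
  take Node:  [Left object] + [Node Alpha Inner Outer Left object] + [Node]
  take Alpha:  [Left object] + [Alpha Inner Outer Left object]
  take Inner:  [Left object] + [Inner Outer Left object]
  take Outer:  [Left object] + [Outer Left object]
  take Left:  [Left object] + [Left object]
  take object:  [object] + [object]
MRO: Top Mid Node Alpha Inner Outer Left object
setup is defined in: Inner, Mid. First along the MRO is Mid.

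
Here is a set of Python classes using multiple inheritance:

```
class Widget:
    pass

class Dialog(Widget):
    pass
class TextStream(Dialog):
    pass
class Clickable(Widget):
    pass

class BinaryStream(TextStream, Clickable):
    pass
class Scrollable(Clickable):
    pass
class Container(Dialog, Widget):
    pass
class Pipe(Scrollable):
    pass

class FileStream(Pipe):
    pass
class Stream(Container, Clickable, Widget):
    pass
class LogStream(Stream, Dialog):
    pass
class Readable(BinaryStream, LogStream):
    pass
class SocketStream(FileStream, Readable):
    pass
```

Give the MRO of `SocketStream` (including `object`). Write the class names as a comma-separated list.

L[SocketStream] = SocketStream + merge(L[FileStream], L[Readable], [FileStream Readable])
  take FileStream:  [FileStream Pipe Scrollable Clickable Widget object] + [Readable BinaryStream TextStream LogStream Stream Container Dialog Clickable Widget object] + [FileStream Readable]
  take Pipe:  [Pipe Scrollable Clickable Widget object] + [Readable BinaryStream TextStream LogStream Stream Container Dialog Clickable Widget object] + [Readable]
  take Scrollable:  [Scrollable Clickable Widget object] + [Readable BinaryStream TextStream LogStream Stream Container Dialog Clickable Widget object] + [Readable]
  take Readable:  [Clickable Widget object] + [Readable BinaryStream TextStream LogStream Stream Container Dialog Clickable Widget object] + [Readable]
  take BinaryStream:  [Clickable Widget object] + [BinaryStream TextStream LogStream Stream Container Dialog Clickable Widget object]
  take TextStream:  [Clickable Widget object] + [TextStream LogStream Stream Container Dialog Clickable Widget object]
  take LogStream:  [Clickable Widget object] + [LogStream Stream Container Dialog Clickable Widget object]
  take Stream:  [Clickable Widget object] + [Stream Container Dialog Clickable Widget object]
  take Container:  [Clickable Widget object] + [Container Dialog Clickable Widget object]
  take Dialog:  [Clickable Widget object] + [Dialog Clickable Widget object]
  take Clickable:  [Clickable Widget object] + [Clickable Widget object]
  take Widget:  [Widget object] + [Widget object]
  take object:  [object] + [object]

SocketStream, FileStream, Pipe, Scrollable, Readable, BinaryStream, TextStream, LogStream, Stream, Container, Dialog, Clickable, Widget, object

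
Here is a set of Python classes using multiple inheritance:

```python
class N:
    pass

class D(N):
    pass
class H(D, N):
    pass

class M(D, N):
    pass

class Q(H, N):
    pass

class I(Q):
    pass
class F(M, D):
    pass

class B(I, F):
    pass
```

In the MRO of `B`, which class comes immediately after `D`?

L[B] = B + merge(L[I], L[F], [I F])
  take I:  [I Q H D N object] + [F M D N object] + [I F]
  take Q:  [Q H D N object] + [F M D N object] + [F]
  take H:  [H D N object] + [F M D N object] + [F]
  take F:  [D N object] + [F M D N object] + [F]
  take M:  [D N object] + [M D N object]
  take D:  [D N object] + [D N object]
  take N:  [N object] + [N object]
  take object:  [object] + [object]
MRO: B I Q H F M D N object
D is at position 6; next is N.

N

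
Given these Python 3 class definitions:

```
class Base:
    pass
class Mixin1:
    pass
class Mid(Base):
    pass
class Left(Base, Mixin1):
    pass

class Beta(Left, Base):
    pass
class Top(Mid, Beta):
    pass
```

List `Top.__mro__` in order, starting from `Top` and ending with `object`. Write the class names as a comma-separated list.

Top, Mid, Beta, Left, Base, Mixin1, object

L[Top] = Top + merge(L[Mid], L[Beta], [Mid Beta])
  take Mid:  [Mid Base object] + [Beta Left Base Mixin1 object] + [Mid Beta]
  take Beta:  [Base object] + [Beta Left Base Mixin1 object] + [Beta]
  take Left:  [Base object] + [Left Base Mixin1 object]
  take Base:  [Base object] + [Base Mixin1 object]
  take Mixin1:  [object] + [Mixin1 object]
  take object:  [object] + [object]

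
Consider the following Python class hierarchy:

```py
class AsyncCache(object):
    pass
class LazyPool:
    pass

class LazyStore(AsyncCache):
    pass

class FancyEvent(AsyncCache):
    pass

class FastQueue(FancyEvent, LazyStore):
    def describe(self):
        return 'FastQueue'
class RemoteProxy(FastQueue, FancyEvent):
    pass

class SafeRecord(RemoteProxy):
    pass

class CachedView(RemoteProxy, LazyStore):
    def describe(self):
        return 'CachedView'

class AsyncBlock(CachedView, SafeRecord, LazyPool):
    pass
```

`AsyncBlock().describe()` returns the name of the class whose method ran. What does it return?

CachedView

L[AsyncBlock] = AsyncBlock + merge(L[CachedView], L[SafeRecord], L[LazyPool], [CachedView SafeRecord LazyPool])
  take CachedView:  [CachedView RemoteProxy FastQueue FancyEvent LazyStore AsyncCache object] + [SafeRecord RemoteProxy FastQueue FancyEvent LazyStore AsyncCache object] + [LazyPool object] + [CachedView SafeRecord LazyPool]
  take SafeRecord:  [RemoteProxy FastQueue FancyEvent LazyStore AsyncCache object] + [SafeRecord RemoteProxy FastQueue FancyEvent LazyStore AsyncCache object] + [LazyPool object] + [SafeRecord LazyPool]
  take RemoteProxy:  [RemoteProxy FastQueue FancyEvent LazyStore AsyncCache object] + [RemoteProxy FastQueue FancyEvent LazyStore AsyncCache object] + [LazyPool object] + [LazyPool]
  take FastQueue:  [FastQueue FancyEvent LazyStore AsyncCache object] + [FastQueue FancyEvent LazyStore AsyncCache object] + [LazyPool object] + [LazyPool]
  take FancyEvent:  [FancyEvent LazyStore AsyncCache object] + [FancyEvent LazyStore AsyncCache object] + [LazyPool object] + [LazyPool]
  take LazyStore:  [LazyStore AsyncCache object] + [LazyStore AsyncCache object] + [LazyPool object] + [LazyPool]
  take AsyncCache:  [AsyncCache object] + [AsyncCache object] + [LazyPool object] + [LazyPool]
  take LazyPool:  [object] + [object] + [LazyPool object] + [LazyPool]
  take object:  [object] + [object] + [object]
MRO: AsyncBlock CachedView SafeRecord RemoteProxy FastQueue FancyEvent LazyStore AsyncCache LazyPool object
describe is defined in: CachedView, FastQueue. First along the MRO is CachedView.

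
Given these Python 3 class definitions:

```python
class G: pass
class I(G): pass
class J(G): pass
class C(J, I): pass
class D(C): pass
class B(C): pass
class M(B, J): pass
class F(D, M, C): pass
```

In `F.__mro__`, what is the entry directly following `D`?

L[F] = F + merge(L[D], L[M], L[C], [D M C])
  take D:  [D C J I G object] + [M B C J I G object] + [C J I G object] + [D M C]
  take M:  [C J I G object] + [M B C J I G object] + [C J I G object] + [M C]
  take B:  [C J I G object] + [B C J I G object] + [C J I G object] + [C]
  take C:  [C J I G object] + [C J I G object] + [C J I G object] + [C]
  take J:  [J I G object] + [J I G object] + [J I G object]
  take I:  [I G object] + [I G object] + [I G object]
  take G:  [G object] + [G object] + [G object]
  take object:  [object] + [object] + [object]
MRO: F D M B C J I G object
D is at position 1; next is M.

M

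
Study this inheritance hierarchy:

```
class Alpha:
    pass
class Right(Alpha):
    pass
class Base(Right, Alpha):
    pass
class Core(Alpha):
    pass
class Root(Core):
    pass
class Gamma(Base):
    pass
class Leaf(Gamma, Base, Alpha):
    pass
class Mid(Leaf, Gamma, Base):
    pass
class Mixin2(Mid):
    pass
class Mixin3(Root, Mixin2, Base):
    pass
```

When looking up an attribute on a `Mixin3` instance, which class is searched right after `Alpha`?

L[Mixin3] = Mixin3 + merge(L[Root], L[Mixin2], L[Base], [Root Mixin2 Base])
  take Root:  [Root Core Alpha object] + [Mixin2 Mid Leaf Gamma Base Right Alpha object] + [Base Right Alpha object] + [Root Mixin2 Base]
  take Core:  [Core Alpha object] + [Mixin2 Mid Leaf Gamma Base Right Alpha object] + [Base Right Alpha object] + [Mixin2 Base]
  take Mixin2:  [Alpha object] + [Mixin2 Mid Leaf Gamma Base Right Alpha object] + [Base Right Alpha object] + [Mixin2 Base]
  take Mid:  [Alpha object] + [Mid Leaf Gamma Base Right Alpha object] + [Base Right Alpha object] + [Base]
  take Leaf:  [Alpha object] + [Leaf Gamma Base Right Alpha object] + [Base Right Alpha object] + [Base]
  take Gamma:  [Alpha object] + [Gamma Base Right Alpha object] + [Base Right Alpha object] + [Base]
  take Base:  [Alpha object] + [Base Right Alpha object] + [Base Right Alpha object] + [Base]
  take Right:  [Alpha object] + [Right Alpha object] + [Right Alpha object]
  take Alpha:  [Alpha object] + [Alpha object] + [Alpha object]
  take object:  [object] + [object] + [object]
MRO: Mixin3 Root Core Mixin2 Mid Leaf Gamma Base Right Alpha object
Alpha is at position 9; next is object.

object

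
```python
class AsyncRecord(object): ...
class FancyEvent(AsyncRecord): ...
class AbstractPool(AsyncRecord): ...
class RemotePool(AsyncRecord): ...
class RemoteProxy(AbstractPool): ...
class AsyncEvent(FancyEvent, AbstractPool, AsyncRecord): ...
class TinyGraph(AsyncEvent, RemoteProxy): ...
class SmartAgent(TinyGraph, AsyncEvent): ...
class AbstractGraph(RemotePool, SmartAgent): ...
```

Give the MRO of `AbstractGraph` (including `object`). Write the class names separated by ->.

L[AbstractGraph] = AbstractGraph + merge(L[RemotePool], L[SmartAgent], [RemotePool SmartAgent])
  take RemotePool:  [RemotePool AsyncRecord object] + [SmartAgent TinyGraph AsyncEvent FancyEvent RemoteProxy AbstractPool AsyncRecord object] + [RemotePool SmartAgent]
  take SmartAgent:  [AsyncRecord object] + [SmartAgent TinyGraph AsyncEvent FancyEvent RemoteProxy AbstractPool AsyncRecord object] + [SmartAgent]
  take TinyGraph:  [AsyncRecord object] + [TinyGraph AsyncEvent FancyEvent RemoteProxy AbstractPool AsyncRecord object]
  take AsyncEvent:  [AsyncRecord object] + [AsyncEvent FancyEvent RemoteProxy AbstractPool AsyncRecord object]
  take FancyEvent:  [AsyncRecord object] + [FancyEvent RemoteProxy AbstractPool AsyncRecord object]
  take RemoteProxy:  [AsyncRecord object] + [RemoteProxy AbstractPool AsyncRecord object]
  take AbstractPool:  [AsyncRecord object] + [AbstractPool AsyncRecord object]
  take AsyncRecord:  [AsyncRecord object] + [AsyncRecord object]
  take object:  [object] + [object]

AbstractGraph -> RemotePool -> SmartAgent -> TinyGraph -> AsyncEvent -> FancyEvent -> RemoteProxy -> AbstractPool -> AsyncRecord -> object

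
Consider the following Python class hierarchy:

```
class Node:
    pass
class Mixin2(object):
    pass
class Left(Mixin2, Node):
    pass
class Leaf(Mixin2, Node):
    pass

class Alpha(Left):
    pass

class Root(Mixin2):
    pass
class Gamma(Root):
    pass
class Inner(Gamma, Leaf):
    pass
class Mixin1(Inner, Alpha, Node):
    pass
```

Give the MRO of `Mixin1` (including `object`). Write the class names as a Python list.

L[Mixin1] = Mixin1 + merge(L[Inner], L[Alpha], L[Node], [Inner Alpha Node])
  take Inner:  [Inner Gamma Root Leaf Mixin2 Node object] + [Alpha Left Mixin2 Node object] + [Node object] + [Inner Alpha Node]
  take Gamma:  [Gamma Root Leaf Mixin2 Node object] + [Alpha Left Mixin2 Node object] + [Node object] + [Alpha Node]
  take Root:  [Root Leaf Mixin2 Node object] + [Alpha Left Mixin2 Node object] + [Node object] + [Alpha Node]
  take Leaf:  [Leaf Mixin2 Node object] + [Alpha Left Mixin2 Node object] + [Node object] + [Alpha Node]
  take Alpha:  [Mixin2 Node object] + [Alpha Left Mixin2 Node object] + [Node object] + [Alpha Node]
  take Left:  [Mixin2 Node object] + [Left Mixin2 Node object] + [Node object] + [Node]
  take Mixin2:  [Mixin2 Node object] + [Mixin2 Node object] + [Node object] + [Node]
  take Node:  [Node object] + [Node object] + [Node object] + [Node]
  take object:  [object] + [object] + [object]

[Mixin1, Inner, Gamma, Root, Leaf, Alpha, Left, Mixin2, Node, object]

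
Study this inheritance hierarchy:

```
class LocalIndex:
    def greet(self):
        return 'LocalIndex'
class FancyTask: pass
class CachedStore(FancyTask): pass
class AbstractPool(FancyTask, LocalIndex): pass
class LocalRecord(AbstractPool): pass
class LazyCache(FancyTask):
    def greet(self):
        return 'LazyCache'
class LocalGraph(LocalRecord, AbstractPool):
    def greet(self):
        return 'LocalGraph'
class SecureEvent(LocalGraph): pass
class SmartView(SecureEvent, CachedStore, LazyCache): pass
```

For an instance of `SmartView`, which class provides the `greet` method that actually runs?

LocalGraph

L[SmartView] = SmartView + merge(L[SecureEvent], L[CachedStore], L[LazyCache], [SecureEvent CachedStore LazyCache])
  take SecureEvent:  [SecureEvent LocalGraph LocalRecord AbstractPool FancyTask LocalIndex object] + [CachedStore FancyTask object] + [LazyCache FancyTask object] + [SecureEvent CachedStore LazyCache]
  take LocalGraph:  [LocalGraph LocalRecord AbstractPool FancyTask LocalIndex object] + [CachedStore FancyTask object] + [LazyCache FancyTask object] + [CachedStore LazyCache]
  take LocalRecord:  [LocalRecord AbstractPool FancyTask LocalIndex object] + [CachedStore FancyTask object] + [LazyCache FancyTask object] + [CachedStore LazyCache]
  take AbstractPool:  [AbstractPool FancyTask LocalIndex object] + [CachedStore FancyTask object] + [LazyCache FancyTask object] + [CachedStore LazyCache]
  take CachedStore:  [FancyTask LocalIndex object] + [CachedStore FancyTask object] + [LazyCache FancyTask object] + [CachedStore LazyCache]
  take LazyCache:  [FancyTask LocalIndex object] + [FancyTask object] + [LazyCache FancyTask object] + [LazyCache]
  take FancyTask:  [FancyTask LocalIndex object] + [FancyTask object] + [FancyTask object]
  take LocalIndex:  [LocalIndex object] + [object] + [object]
  take object:  [object] + [object] + [object]
MRO: SmartView SecureEvent LocalGraph LocalRecord AbstractPool CachedStore LazyCache FancyTask LocalIndex object
greet is defined in: LazyCache, LocalGraph, LocalIndex. First along the MRO is LocalGraph.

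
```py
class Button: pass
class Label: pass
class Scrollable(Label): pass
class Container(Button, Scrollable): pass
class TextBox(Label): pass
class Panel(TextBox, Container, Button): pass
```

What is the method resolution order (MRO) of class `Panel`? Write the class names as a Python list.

[Panel, TextBox, Container, Button, Scrollable, Label, object]

L[Panel] = Panel + merge(L[TextBox], L[Container], L[Button], [TextBox Container Button])
  take TextBox:  [TextBox Label object] + [Container Button Scrollable Label object] + [Button object] + [TextBox Container Button]
  take Container:  [Label object] + [Container Button Scrollable Label object] + [Button object] + [Container Button]
  take Button:  [Label object] + [Button Scrollable Label object] + [Button object] + [Button]
  take Scrollable:  [Label object] + [Scrollable Label object] + [object]
  take Label:  [Label object] + [Label object] + [object]
  take object:  [object] + [object] + [object]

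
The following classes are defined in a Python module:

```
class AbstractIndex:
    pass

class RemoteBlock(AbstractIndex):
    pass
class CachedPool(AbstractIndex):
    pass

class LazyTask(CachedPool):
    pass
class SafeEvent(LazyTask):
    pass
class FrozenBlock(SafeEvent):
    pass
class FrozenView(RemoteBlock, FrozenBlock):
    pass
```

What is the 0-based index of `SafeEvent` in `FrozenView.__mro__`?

3

L[FrozenView] = FrozenView + merge(L[RemoteBlock], L[FrozenBlock], [RemoteBlock FrozenBlock])
  take RemoteBlock:  [RemoteBlock AbstractIndex object] + [FrozenBlock SafeEvent LazyTask CachedPool AbstractIndex object] + [RemoteBlock FrozenBlock]
  take FrozenBlock:  [AbstractIndex object] + [FrozenBlock SafeEvent LazyTask CachedPool AbstractIndex object] + [FrozenBlock]
  take SafeEvent:  [AbstractIndex object] + [SafeEvent LazyTask CachedPool AbstractIndex object]
  take LazyTask:  [AbstractIndex object] + [LazyTask CachedPool AbstractIndex object]
  take CachedPool:  [AbstractIndex object] + [CachedPool AbstractIndex object]
  take AbstractIndex:  [AbstractIndex object] + [AbstractIndex object]
  take object:  [object] + [object]
MRO: FrozenView RemoteBlock FrozenBlock SafeEvent LazyTask CachedPool AbstractIndex object
SafeEvent sits at index 3.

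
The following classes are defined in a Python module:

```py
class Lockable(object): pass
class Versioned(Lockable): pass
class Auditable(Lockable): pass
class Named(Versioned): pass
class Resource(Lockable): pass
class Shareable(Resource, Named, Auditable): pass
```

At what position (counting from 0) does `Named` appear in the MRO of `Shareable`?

2

L[Shareable] = Shareable + merge(L[Resource], L[Named], L[Auditable], [Resource Named Auditable])
  take Resource:  [Resource Lockable object] + [Named Versioned Lockable object] + [Auditable Lockable object] + [Resource Named Auditable]
  take Named:  [Lockable object] + [Named Versioned Lockable object] + [Auditable Lockable object] + [Named Auditable]
  take Versioned:  [Lockable object] + [Versioned Lockable object] + [Auditable Lockable object] + [Auditable]
  take Auditable:  [Lockable object] + [Lockable object] + [Auditable Lockable object] + [Auditable]
  take Lockable:  [Lockable object] + [Lockable object] + [Lockable object]
  take object:  [object] + [object] + [object]
MRO: Shareable Resource Named Versioned Auditable Lockable object
Named sits at index 2.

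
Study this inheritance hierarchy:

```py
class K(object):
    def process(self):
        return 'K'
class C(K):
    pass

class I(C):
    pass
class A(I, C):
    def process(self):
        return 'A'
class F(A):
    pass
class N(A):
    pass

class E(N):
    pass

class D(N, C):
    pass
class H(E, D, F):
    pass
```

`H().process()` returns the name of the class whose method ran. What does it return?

L[H] = H + merge(L[E], L[D], L[F], [E D F])
  take E:  [E N A I C K object] + [D N A I C K object] + [F A I C K object] + [E D F]
  take D:  [N A I C K object] + [D N A I C K object] + [F A I C K object] + [D F]
  take N:  [N A I C K object] + [N A I C K object] + [F A I C K object] + [F]
  take F:  [A I C K object] + [A I C K object] + [F A I C K object] + [F]
  take A:  [A I C K object] + [A I C K object] + [A I C K object]
  take I:  [I C K object] + [I C K object] + [I C K object]
  take C:  [C K object] + [C K object] + [C K object]
  take K:  [K object] + [K object] + [K object]
  take object:  [object] + [object] + [object]
MRO: H E D N F A I C K object
process is defined in: A, K. First along the MRO is A.

A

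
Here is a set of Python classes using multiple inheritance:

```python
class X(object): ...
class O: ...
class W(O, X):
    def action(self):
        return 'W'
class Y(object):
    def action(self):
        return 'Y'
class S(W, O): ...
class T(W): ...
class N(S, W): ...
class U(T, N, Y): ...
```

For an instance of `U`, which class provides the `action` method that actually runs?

L[U] = U + merge(L[T], L[N], L[Y], [T N Y])
  take T:  [T W O X object] + [N S W O X object] + [Y object] + [T N Y]
  take N:  [W O X object] + [N S W O X object] + [Y object] + [N Y]
  take S:  [W O X object] + [S W O X object] + [Y object] + [Y]
  take W:  [W O X object] + [W O X object] + [Y object] + [Y]
  take O:  [O X object] + [O X object] + [Y object] + [Y]
  take X:  [X object] + [X object] + [Y object] + [Y]
  take Y:  [object] + [object] + [Y object] + [Y]
  take object:  [object] + [object] + [object]
MRO: U T N S W O X Y object
action is defined in: W, Y. First along the MRO is W.

W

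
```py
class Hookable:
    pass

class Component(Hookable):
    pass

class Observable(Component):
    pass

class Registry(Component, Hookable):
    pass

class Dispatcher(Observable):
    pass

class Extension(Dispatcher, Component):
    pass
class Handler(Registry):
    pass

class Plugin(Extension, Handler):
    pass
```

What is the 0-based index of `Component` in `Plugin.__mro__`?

L[Plugin] = Plugin + merge(L[Extension], L[Handler], [Extension Handler])
  take Extension:  [Extension Dispatcher Observable Component Hookable object] + [Handler Registry Component Hookable object] + [Extension Handler]
  take Dispatcher:  [Dispatcher Observable Component Hookable object] + [Handler Registry Component Hookable object] + [Handler]
  take Observable:  [Observable Component Hookable object] + [Handler Registry Component Hookable object] + [Handler]
  take Handler:  [Component Hookable object] + [Handler Registry Component Hookable object] + [Handler]
  take Registry:  [Component Hookable object] + [Registry Component Hookable object]
  take Component:  [Component Hookable object] + [Component Hookable object]
  take Hookable:  [Hookable object] + [Hookable object]
  take object:  [object] + [object]
MRO: Plugin Extension Dispatcher Observable Handler Registry Component Hookable object
Component sits at index 6.

6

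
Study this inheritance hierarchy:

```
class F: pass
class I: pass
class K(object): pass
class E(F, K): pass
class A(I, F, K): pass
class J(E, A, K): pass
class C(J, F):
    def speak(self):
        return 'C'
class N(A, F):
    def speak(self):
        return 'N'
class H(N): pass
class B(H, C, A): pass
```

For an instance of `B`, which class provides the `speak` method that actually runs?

N

L[B] = B + merge(L[H], L[C], L[A], [H C A])
  take H:  [H N A I F K object] + [C J E A I F K object] + [A I F K object] + [H C A]
  take N:  [N A I F K object] + [C J E A I F K object] + [A I F K object] + [C A]
  take C:  [A I F K object] + [C J E A I F K object] + [A I F K object] + [C A]
  take J:  [A I F K object] + [J E A I F K object] + [A I F K object] + [A]
  take E:  [A I F K object] + [E A I F K object] + [A I F K object] + [A]
  take A:  [A I F K object] + [A I F K object] + [A I F K object] + [A]
  take I:  [I F K object] + [I F K object] + [I F K object]
  take F:  [F K object] + [F K object] + [F K object]
  take K:  [K object] + [K object] + [K object]
  take object:  [object] + [object] + [object]
MRO: B H N C J E A I F K object
speak is defined in: C, N. First along the MRO is N.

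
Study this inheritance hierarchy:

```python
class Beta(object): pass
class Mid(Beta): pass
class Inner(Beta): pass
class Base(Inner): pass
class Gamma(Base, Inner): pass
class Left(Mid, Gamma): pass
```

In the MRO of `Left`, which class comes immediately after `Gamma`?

L[Left] = Left + merge(L[Mid], L[Gamma], [Mid Gamma])
  take Mid:  [Mid Beta object] + [Gamma Base Inner Beta object] + [Mid Gamma]
  take Gamma:  [Beta object] + [Gamma Base Inner Beta object] + [Gamma]
  take Base:  [Beta object] + [Base Inner Beta object]
  take Inner:  [Beta object] + [Inner Beta object]
  take Beta:  [Beta object] + [Beta object]
  take object:  [object] + [object]
MRO: Left Mid Gamma Base Inner Beta object
Gamma is at position 2; next is Base.

Base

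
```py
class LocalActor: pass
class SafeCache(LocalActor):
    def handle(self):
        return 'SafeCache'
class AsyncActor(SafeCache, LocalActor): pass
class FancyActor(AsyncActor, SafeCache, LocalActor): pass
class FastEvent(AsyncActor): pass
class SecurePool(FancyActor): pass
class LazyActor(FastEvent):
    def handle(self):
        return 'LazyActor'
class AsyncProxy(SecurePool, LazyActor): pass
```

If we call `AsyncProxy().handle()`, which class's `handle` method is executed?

LazyActor

L[AsyncProxy] = AsyncProxy + merge(L[SecurePool], L[LazyActor], [SecurePool LazyActor])
  take SecurePool:  [SecurePool FancyActor AsyncActor SafeCache LocalActor object] + [LazyActor FastEvent AsyncActor SafeCache LocalActor object] + [SecurePool LazyActor]
  take FancyActor:  [FancyActor AsyncActor SafeCache LocalActor object] + [LazyActor FastEvent AsyncActor SafeCache LocalActor object] + [LazyActor]
  take LazyActor:  [AsyncActor SafeCache LocalActor object] + [LazyActor FastEvent AsyncActor SafeCache LocalActor object] + [LazyActor]
  take FastEvent:  [AsyncActor SafeCache LocalActor object] + [FastEvent AsyncActor SafeCache LocalActor object]
  take AsyncActor:  [AsyncActor SafeCache LocalActor object] + [AsyncActor SafeCache LocalActor object]
  take SafeCache:  [SafeCache LocalActor object] + [SafeCache LocalActor object]
  take LocalActor:  [LocalActor object] + [LocalActor object]
  take object:  [object] + [object]
MRO: AsyncProxy SecurePool FancyActor LazyActor FastEvent AsyncActor SafeCache LocalActor object
handle is defined in: LazyActor, SafeCache. First along the MRO is LazyActor.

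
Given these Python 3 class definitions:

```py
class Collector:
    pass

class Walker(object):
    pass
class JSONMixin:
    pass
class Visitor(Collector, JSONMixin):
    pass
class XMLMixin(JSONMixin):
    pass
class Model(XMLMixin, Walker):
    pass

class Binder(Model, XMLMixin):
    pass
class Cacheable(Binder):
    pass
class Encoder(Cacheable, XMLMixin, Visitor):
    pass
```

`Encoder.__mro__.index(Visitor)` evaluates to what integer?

5

L[Encoder] = Encoder + merge(L[Cacheable], L[XMLMixin], L[Visitor], [Cacheable XMLMixin Visitor])
  take Cacheable:  [Cacheable Binder Model XMLMixin JSONMixin Walker object] + [XMLMixin JSONMixin object] + [Visitor Collector JSONMixin object] + [Cacheable XMLMixin Visitor]
  take Binder:  [Binder Model XMLMixin JSONMixin Walker object] + [XMLMixin JSONMixin object] + [Visitor Collector JSONMixin object] + [XMLMixin Visitor]
  take Model:  [Model XMLMixin JSONMixin Walker object] + [XMLMixin JSONMixin object] + [Visitor Collector JSONMixin object] + [XMLMixin Visitor]
  take XMLMixin:  [XMLMixin JSONMixin Walker object] + [XMLMixin JSONMixin object] + [Visitor Collector JSONMixin object] + [XMLMixin Visitor]
  take Visitor:  [JSONMixin Walker object] + [JSONMixin object] + [Visitor Collector JSONMixin object] + [Visitor]
  take Collector:  [JSONMixin Walker object] + [JSONMixin object] + [Collector JSONMixin object]
  take JSONMixin:  [JSONMixin Walker object] + [JSONMixin object] + [JSONMixin object]
  take Walker:  [Walker object] + [object] + [object]
  take object:  [object] + [object] + [object]
MRO: Encoder Cacheable Binder Model XMLMixin Visitor Collector JSONMixin Walker object
Visitor sits at index 5.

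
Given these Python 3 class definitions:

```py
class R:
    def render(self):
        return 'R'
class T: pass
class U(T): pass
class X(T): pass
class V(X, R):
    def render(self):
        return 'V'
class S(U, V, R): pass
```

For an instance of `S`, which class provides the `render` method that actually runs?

V

L[S] = S + merge(L[U], L[V], L[R], [U V R])
  take U:  [U T object] + [V X T R object] + [R object] + [U V R]
  take V:  [T object] + [V X T R object] + [R object] + [V R]
  take X:  [T object] + [X T R object] + [R object] + [R]
  take T:  [T object] + [T R object] + [R object] + [R]
  take R:  [object] + [R object] + [R object] + [R]
  take object:  [object] + [object] + [object]
MRO: S U V X T R object
render is defined in: R, V. First along the MRO is V.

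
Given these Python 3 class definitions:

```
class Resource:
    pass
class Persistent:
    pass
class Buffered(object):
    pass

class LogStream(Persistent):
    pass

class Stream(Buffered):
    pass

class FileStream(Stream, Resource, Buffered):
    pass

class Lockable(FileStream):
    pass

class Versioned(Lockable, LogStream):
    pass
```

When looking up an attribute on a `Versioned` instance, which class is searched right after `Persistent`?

object

L[Versioned] = Versioned + merge(L[Lockable], L[LogStream], [Lockable LogStream])
  take Lockable:  [Lockable FileStream Stream Resource Buffered object] + [LogStream Persistent object] + [Lockable LogStream]
  take FileStream:  [FileStream Stream Resource Buffered object] + [LogStream Persistent object] + [LogStream]
  take Stream:  [Stream Resource Buffered object] + [LogStream Persistent object] + [LogStream]
  take Resource:  [Resource Buffered object] + [LogStream Persistent object] + [LogStream]
  take Buffered:  [Buffered object] + [LogStream Persistent object] + [LogStream]
  take LogStream:  [object] + [LogStream Persistent object] + [LogStream]
  take Persistent:  [object] + [Persistent object]
  take object:  [object] + [object]
MRO: Versioned Lockable FileStream Stream Resource Buffered LogStream Persistent object
Persistent is at position 7; next is object.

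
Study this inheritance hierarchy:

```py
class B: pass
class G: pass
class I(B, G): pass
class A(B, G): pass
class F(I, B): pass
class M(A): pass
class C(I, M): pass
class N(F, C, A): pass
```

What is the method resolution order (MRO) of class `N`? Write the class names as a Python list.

L[N] = N + merge(L[F], L[C], L[A], [F C A])
  take F:  [F I B G object] + [C I M A B G object] + [A B G object] + [F C A]
  take C:  [I B G object] + [C I M A B G object] + [A B G object] + [C A]
  take I:  [I B G object] + [I M A B G object] + [A B G object] + [A]
  take M:  [B G object] + [M A B G object] + [A B G object] + [A]
  take A:  [B G object] + [A B G object] + [A B G object] + [A]
  take B:  [B G object] + [B G object] + [B G object]
  take G:  [G object] + [G object] + [G object]
  take object:  [object] + [object] + [object]

[N, F, C, I, M, A, B, G, object]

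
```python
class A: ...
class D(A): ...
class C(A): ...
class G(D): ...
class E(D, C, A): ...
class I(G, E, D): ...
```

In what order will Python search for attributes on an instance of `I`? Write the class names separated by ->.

I -> G -> E -> D -> C -> A -> object

L[I] = I + merge(L[G], L[E], L[D], [G E D])
  take G:  [G D A object] + [E D C A object] + [D A object] + [G E D]
  take E:  [D A object] + [E D C A object] + [D A object] + [E D]
  take D:  [D A object] + [D C A object] + [D A object] + [D]
  take C:  [A object] + [C A object] + [A object]
  take A:  [A object] + [A object] + [A object]
  take object:  [object] + [object] + [object]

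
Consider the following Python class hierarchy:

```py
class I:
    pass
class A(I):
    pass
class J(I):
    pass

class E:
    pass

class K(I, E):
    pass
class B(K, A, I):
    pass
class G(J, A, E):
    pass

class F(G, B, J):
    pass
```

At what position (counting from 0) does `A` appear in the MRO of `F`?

L[F] = F + merge(L[G], L[B], L[J], [G B J])
  take G:  [G J A I E object] + [B K A I E object] + [J I object] + [G B J]
  take B:  [J A I E object] + [B K A I E object] + [J I object] + [B J]
  take J:  [J A I E object] + [K A I E object] + [J I object] + [J]
  take K:  [A I E object] + [K A I E object] + [I object]
  take A:  [A I E object] + [A I E object] + [I object]
  take I:  [I E object] + [I E object] + [I object]
  take E:  [E object] + [E object] + [object]
  take object:  [object] + [object] + [object]
MRO: F G B J K A I E object
A sits at index 5.

5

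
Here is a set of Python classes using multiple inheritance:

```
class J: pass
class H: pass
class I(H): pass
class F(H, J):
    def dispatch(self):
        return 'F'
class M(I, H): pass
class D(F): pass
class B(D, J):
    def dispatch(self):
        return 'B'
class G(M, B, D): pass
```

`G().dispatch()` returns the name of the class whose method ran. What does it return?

B

L[G] = G + merge(L[M], L[B], L[D], [M B D])
  take M:  [M I H object] + [B D F H J object] + [D F H J object] + [M B D]
  take I:  [I H object] + [B D F H J object] + [D F H J object] + [B D]
  take B:  [H object] + [B D F H J object] + [D F H J object] + [B D]
  take D:  [H object] + [D F H J object] + [D F H J object] + [D]
  take F:  [H object] + [F H J object] + [F H J object]
  take H:  [H object] + [H J object] + [H J object]
  take J:  [object] + [J object] + [J object]
  take object:  [object] + [object] + [object]
MRO: G M I B D F H J object
dispatch is defined in: B, F. First along the MRO is B.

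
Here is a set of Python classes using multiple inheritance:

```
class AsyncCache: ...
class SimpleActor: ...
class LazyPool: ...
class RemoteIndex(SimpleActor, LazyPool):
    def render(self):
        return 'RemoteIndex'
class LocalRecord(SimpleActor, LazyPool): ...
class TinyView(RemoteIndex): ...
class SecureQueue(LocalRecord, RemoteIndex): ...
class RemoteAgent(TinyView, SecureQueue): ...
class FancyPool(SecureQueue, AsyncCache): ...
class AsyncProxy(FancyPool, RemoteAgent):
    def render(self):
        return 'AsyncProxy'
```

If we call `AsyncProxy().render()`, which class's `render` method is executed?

AsyncProxy

L[AsyncProxy] = AsyncProxy + merge(L[FancyPool], L[RemoteAgent], [FancyPool RemoteAgent])
  take FancyPool:  [FancyPool SecureQueue LocalRecord RemoteIndex SimpleActor LazyPool AsyncCache object] + [RemoteAgent TinyView SecureQueue LocalRecord RemoteIndex SimpleActor LazyPool object] + [FancyPool RemoteAgent]
  take RemoteAgent:  [SecureQueue LocalRecord RemoteIndex SimpleActor LazyPool AsyncCache object] + [RemoteAgent TinyView SecureQueue LocalRecord RemoteIndex SimpleActor LazyPool object] + [RemoteAgent]
  take TinyView:  [SecureQueue LocalRecord RemoteIndex SimpleActor LazyPool AsyncCache object] + [TinyView SecureQueue LocalRecord RemoteIndex SimpleActor LazyPool object]
  take SecureQueue:  [SecureQueue LocalRecord RemoteIndex SimpleActor LazyPool AsyncCache object] + [SecureQueue LocalRecord RemoteIndex SimpleActor LazyPool object]
  take LocalRecord:  [LocalRecord RemoteIndex SimpleActor LazyPool AsyncCache object] + [LocalRecord RemoteIndex SimpleActor LazyPool object]
  take RemoteIndex:  [RemoteIndex SimpleActor LazyPool AsyncCache object] + [RemoteIndex SimpleActor LazyPool object]
  take SimpleActor:  [SimpleActor LazyPool AsyncCache object] + [SimpleActor LazyPool object]
  take LazyPool:  [LazyPool AsyncCache object] + [LazyPool object]
  take AsyncCache:  [AsyncCache object] + [object]
  take object:  [object] + [object]
MRO: AsyncProxy FancyPool RemoteAgent TinyView SecureQueue LocalRecord RemoteIndex SimpleActor LazyPool AsyncCache object
render is defined in: AsyncProxy, RemoteIndex. First along the MRO is AsyncProxy.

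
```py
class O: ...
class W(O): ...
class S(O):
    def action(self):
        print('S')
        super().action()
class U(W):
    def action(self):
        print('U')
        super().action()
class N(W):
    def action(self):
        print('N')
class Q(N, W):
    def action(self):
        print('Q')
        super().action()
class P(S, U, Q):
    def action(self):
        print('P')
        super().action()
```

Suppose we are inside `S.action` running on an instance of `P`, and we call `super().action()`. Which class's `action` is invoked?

U

L[P] = P + merge(L[S], L[U], L[Q], [S U Q])
  take S:  [S O object] + [U W O object] + [Q N W O object] + [S U Q]
  take U:  [O object] + [U W O object] + [Q N W O object] + [U Q]
  take Q:  [O object] + [W O object] + [Q N W O object] + [Q]
  take N:  [O object] + [W O object] + [N W O object]
  take W:  [O object] + [W O object] + [W O object]
  take O:  [O object] + [O object] + [O object]
  take object:  [object] + [object] + [object]
MRO: P S U Q N W O object
super() in S.action on a P instance goes to the class after S in P's MRO: U.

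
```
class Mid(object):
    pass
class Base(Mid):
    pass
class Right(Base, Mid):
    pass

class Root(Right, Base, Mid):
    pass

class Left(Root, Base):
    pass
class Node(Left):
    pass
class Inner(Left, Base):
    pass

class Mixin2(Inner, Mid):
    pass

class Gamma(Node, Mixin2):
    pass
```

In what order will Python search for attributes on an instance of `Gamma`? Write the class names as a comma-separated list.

L[Gamma] = Gamma + merge(L[Node], L[Mixin2], [Node Mixin2])
  take Node:  [Node Left Root Right Base Mid object] + [Mixin2 Inner Left Root Right Base Mid object] + [Node Mixin2]
  take Mixin2:  [Left Root Right Base Mid object] + [Mixin2 Inner Left Root Right Base Mid object] + [Mixin2]
  take Inner:  [Left Root Right Base Mid object] + [Inner Left Root Right Base Mid object]
  take Left:  [Left Root Right Base Mid object] + [Left Root Right Base Mid object]
  take Root:  [Root Right Base Mid object] + [Root Right Base Mid object]
  take Right:  [Right Base Mid object] + [Right Base Mid object]
  take Base:  [Base Mid object] + [Base Mid object]
  take Mid:  [Mid object] + [Mid object]
  take object:  [object] + [object]

Gamma, Node, Mixin2, Inner, Left, Root, Right, Base, Mid, object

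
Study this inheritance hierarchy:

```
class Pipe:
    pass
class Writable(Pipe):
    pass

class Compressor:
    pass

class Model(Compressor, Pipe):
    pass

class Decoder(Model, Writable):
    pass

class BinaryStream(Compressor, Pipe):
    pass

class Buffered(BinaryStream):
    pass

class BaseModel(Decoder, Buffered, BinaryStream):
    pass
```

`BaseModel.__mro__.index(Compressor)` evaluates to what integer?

L[BaseModel] = BaseModel + merge(L[Decoder], L[Buffered], L[BinaryStream], [Decoder Buffered BinaryStream])
  take Decoder:  [Decoder Model Compressor Writable Pipe object] + [Buffered BinaryStream Compressor Pipe object] + [BinaryStream Compressor Pipe object] + [Decoder Buffered BinaryStream]
  take Model:  [Model Compressor Writable Pipe object] + [Buffered BinaryStream Compressor Pipe object] + [BinaryStream Compressor Pipe object] + [Buffered BinaryStream]
  take Buffered:  [Compressor Writable Pipe object] + [Buffered BinaryStream Compressor Pipe object] + [BinaryStream Compressor Pipe object] + [Buffered BinaryStream]
  take BinaryStream:  [Compressor Writable Pipe object] + [BinaryStream Compressor Pipe object] + [BinaryStream Compressor Pipe object] + [BinaryStream]
  take Compressor:  [Compressor Writable Pipe object] + [Compressor Pipe object] + [Compressor Pipe object]
  take Writable:  [Writable Pipe object] + [Pipe object] + [Pipe object]
  take Pipe:  [Pipe object] + [Pipe object] + [Pipe object]
  take object:  [object] + [object] + [object]
MRO: BaseModel Decoder Model Buffered BinaryStream Compressor Writable Pipe object
Compressor sits at index 5.

5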